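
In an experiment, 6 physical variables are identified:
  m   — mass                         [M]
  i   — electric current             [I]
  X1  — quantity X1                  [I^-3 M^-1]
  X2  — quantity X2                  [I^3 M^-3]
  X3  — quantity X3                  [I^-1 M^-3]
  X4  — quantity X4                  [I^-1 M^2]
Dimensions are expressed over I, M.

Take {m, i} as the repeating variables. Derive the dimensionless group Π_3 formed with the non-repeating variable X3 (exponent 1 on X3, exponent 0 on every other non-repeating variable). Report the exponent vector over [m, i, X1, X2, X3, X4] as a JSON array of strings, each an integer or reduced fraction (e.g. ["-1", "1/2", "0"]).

["3", "1", "0", "0", "1", "0"]

Exponent matrix [I,M] × [m,i,X1,X2,X3,X4]:
  I: [ 0  1 -3  3 -1 -1]
  M: [ 1  0 -1 -3 -3  2]
Echelon form has 2 nonzero rows (pivots: m,i)
Pivot set = {m,i}, free = {X1,X2,X3,X4}
RREF:
  r0: [   1    0   -1   -3   -3    2]
  r1: [   0    1   -3    3   -1   -1]
Fix exponent of X3 at 1, X1 at 0, X2 at 0, X4 at 0; solve each RREF row for its pivot's exponent:
  r0: exp(m) + (-3)·1 = 0 ⇒ exp(m) = 3
  r1: exp(i) + (-1)·1 = 0 ⇒ exp(i) = 1
Π_3 = m^3 · i · X3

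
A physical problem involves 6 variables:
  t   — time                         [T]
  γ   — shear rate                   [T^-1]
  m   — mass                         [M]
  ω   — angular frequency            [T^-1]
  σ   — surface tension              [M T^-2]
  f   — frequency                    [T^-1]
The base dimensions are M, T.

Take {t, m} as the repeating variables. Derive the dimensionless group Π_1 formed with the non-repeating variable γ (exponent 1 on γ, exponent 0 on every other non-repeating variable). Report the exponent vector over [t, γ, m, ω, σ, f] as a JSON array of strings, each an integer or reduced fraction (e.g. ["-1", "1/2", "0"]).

["1", "1", "0", "0", "0", "0"]

Write exponents as rows M,T / cols t,γ,m,ω,σ,f:
  M: [ 0  0  1  0  1  0]
  T: [ 1 -1  0 -1 -2 -1]
Row reduction gives pivot columns t,m; rank = 2
Pivot set = {t,m}, free = {γ,ω,σ,f}
RREF:
  r0: [   1   -1    0   -1   -2   -1]
  r1: [   0    0    1    0    1    0]
Fix exponent of γ at 1, ω at 0, σ at 0, f at 0; solve each RREF row for its pivot's exponent:
  r0: exp(t) + (-1)·1 = 0 ⇒ exp(t) = 1
  r1: exp(m) + (0)·1 = 0 ⇒ exp(m) = 0
Π_1 = t · γ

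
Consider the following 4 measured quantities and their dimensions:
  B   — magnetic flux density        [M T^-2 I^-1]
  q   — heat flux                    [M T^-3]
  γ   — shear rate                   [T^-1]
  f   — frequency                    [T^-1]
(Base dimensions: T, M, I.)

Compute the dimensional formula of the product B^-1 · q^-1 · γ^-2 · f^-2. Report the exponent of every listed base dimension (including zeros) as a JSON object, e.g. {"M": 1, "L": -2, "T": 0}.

Dimensional matrix (T×M×I by B×q×γ×f):
  T: [-2 -3 -1 -1]
  M: [ 1  1  0  0]
  I: [-1  0  0  0]
  [T]: (-1)·-2+(-1)·-3+(-2)·-1+(-2)·-1 = 9
  [M]: (-1)·1+(-1)·1+(-2)·0+(-2)·0 = -2
  [I]: (-1)·-1+(-1)·0+(-2)·0+(-2)·0 = 1
⇒ T^9 M^-2 I

{"T": 9, "M": -2, "I": 1}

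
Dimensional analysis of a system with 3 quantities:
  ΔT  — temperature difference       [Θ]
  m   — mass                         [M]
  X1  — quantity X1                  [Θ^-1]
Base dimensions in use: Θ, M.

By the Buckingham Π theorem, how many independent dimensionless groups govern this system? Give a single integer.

1

Exponent matrix [Θ,M] × [ΔT,m,X1]:
  Θ: [ 1  0 -1]
  M: [ 0  1  0]
Row reduction gives pivot columns ΔT,m; rank = 2
n=3, r=2 ⇒ 1 dimensionless group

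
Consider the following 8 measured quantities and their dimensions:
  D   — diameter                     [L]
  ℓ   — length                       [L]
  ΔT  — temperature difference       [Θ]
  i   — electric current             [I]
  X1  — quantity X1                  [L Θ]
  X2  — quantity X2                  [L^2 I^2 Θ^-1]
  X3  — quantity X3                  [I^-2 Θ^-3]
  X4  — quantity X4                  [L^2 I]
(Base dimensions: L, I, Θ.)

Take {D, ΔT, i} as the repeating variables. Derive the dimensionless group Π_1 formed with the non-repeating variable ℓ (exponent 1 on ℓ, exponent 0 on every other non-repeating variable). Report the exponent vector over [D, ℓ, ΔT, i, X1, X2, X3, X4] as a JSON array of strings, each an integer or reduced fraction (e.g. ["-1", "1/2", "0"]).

["-1", "1", "0", "0", "0", "0", "0", "0"]

Dimensional matrix (L×I×Θ by D×ℓ×ΔT×i×X1×X2×X3×X4):
  L: [ 1  1  0  0  1  2  0  2]
  I: [ 0  0  0  1  0  2 -2  1]
  Θ: [ 0  0  1  0  1 -1 -3  0]
Echelon form has 3 nonzero rows (pivots: D,ΔT,i)
Pivot set = {D,ΔT,i}, free = {ℓ,X1,X2,X3,X4}
RREF:
  r0: [   1    1    0    0    1    2    0    2]
  r1: [   0    0    1    0    1   -1   -3    0]
  r2: [   0    0    0    1    0    2   -2    1]
Fix exponent of ℓ at 1, X1 at 0, X2 at 0, X3 at 0, X4 at 0; solve each RREF row for its pivot's exponent:
  r0: exp(D) + (1)·1 = 0 ⇒ exp(D) = -1
  r1: exp(ΔT) + (0)·1 = 0 ⇒ exp(ΔT) = 0
  r2: exp(i) + (0)·1 = 0 ⇒ exp(i) = 0
Π_1 = D^-1 · ℓ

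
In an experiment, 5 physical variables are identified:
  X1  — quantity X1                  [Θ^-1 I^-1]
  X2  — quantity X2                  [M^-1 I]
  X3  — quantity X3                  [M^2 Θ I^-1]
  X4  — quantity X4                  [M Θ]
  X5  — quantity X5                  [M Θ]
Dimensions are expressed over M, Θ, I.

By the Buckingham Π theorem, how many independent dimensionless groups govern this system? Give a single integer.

3

Dimensional matrix (M×Θ×I by X1×X2×X3×X4×X5):
  M: [ 0 -1  2  1  1]
  Θ: [-1  0  1  1  1]
  I: [-1  1 -1  0  0]
Row reduction gives pivot columns X1,X2; rank = 2
5 vars − rank 2 = 3 Π groups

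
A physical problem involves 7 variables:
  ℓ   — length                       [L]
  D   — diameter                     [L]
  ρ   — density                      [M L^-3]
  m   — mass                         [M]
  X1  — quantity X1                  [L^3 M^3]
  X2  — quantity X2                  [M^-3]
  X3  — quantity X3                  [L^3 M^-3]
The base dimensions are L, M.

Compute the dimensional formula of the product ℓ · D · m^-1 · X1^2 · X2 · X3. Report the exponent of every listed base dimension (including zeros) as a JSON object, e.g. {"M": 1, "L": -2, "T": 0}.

{"L": 11, "M": -1}

Exponent matrix [L,M] × [ℓ,D,ρ,m,X1,X2,X3]:
  L: [ 1  1 -3  0  3  0  3]
  M: [ 0  0  1  1  3 -3 -3]
  [L]: (1)·1+(1)·1+(-1)·0+(2)·3+(1)·0+(1)·3 = 11
  [M]: (1)·0+(1)·0+(-1)·1+(2)·3+(1)·-3+(1)·-3 = -1
⇒ L^11 M^-1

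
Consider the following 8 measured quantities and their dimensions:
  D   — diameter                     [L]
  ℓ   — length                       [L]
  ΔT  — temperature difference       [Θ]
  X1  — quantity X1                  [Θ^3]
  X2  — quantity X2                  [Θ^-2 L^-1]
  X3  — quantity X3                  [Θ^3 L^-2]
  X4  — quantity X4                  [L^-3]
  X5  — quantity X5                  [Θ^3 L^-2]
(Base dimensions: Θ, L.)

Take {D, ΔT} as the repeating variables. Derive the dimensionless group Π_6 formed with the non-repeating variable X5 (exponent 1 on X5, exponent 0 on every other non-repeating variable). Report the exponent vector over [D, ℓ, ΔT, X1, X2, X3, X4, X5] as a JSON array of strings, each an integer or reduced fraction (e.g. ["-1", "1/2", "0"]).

Dimensional matrix (Θ×L by D×ℓ×ΔT×X1×X2×X3×X4×X5):
  Θ: [ 0  0  1  3 -2  3  0  3]
  L: [ 1  1  0  0 -1 -2 -3 -2]
RREF → pivots at {D,ΔT} ⇒ r = 2
Pivot set = {D,ΔT}, free = {ℓ,X1,X2,X3,X4,X5}
RREF:
  r0: [   1    1    0    0   -1   -2   -3   -2]
  r1: [   0    0    1    3   -2    3    0    3]
Fix exponent of X5 at 1, ℓ at 0, X1 at 0, X2 at 0, X3 at 0, X4 at 0; solve each RREF row for its pivot's exponent:
  r0: exp(D) + (-2)·1 = 0 ⇒ exp(D) = 2
  r1: exp(ΔT) + (3)·1 = 0 ⇒ exp(ΔT) = -3
Π_6 = D^2 · ΔT^-3 · X5

["2", "0", "-3", "0", "0", "0", "0", "1"]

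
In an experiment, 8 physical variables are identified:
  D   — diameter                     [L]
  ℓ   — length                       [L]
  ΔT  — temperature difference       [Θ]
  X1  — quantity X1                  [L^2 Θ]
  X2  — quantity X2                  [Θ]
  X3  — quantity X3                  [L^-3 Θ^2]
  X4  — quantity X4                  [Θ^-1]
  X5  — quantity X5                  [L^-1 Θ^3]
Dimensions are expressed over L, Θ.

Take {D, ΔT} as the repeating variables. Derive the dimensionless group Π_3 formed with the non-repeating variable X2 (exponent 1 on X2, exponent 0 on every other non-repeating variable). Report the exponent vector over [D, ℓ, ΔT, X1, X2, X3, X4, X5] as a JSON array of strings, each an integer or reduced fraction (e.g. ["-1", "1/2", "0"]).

Write exponents as rows L,Θ / cols D,ℓ,ΔT,X1,X2,X3,X4,X5:
  L: [ 1  1  0  2  0 -3  0 -1]
  Θ: [ 0  0  1  1  1  2 -1  3]
Row reduction gives pivot columns D,ΔT; rank = 2
Pivot set = {D,ΔT}, free = {ℓ,X1,X2,X3,X4,X5}
RREF:
  r0: [   1    1    0    2    0   -3    0   -1]
  r1: [   0    0    1    1    1    2   -1    3]
Fix exponent of X2 at 1, ℓ at 0, X1 at 0, X3 at 0, X4 at 0, X5 at 0; solve each RREF row for its pivot's exponent:
  r0: exp(D) + (0)·1 = 0 ⇒ exp(D) = 0
  r1: exp(ΔT) + (1)·1 = 0 ⇒ exp(ΔT) = -1
Π_3 = ΔT^-1 · X2

["0", "0", "-1", "0", "1", "0", "0", "0"]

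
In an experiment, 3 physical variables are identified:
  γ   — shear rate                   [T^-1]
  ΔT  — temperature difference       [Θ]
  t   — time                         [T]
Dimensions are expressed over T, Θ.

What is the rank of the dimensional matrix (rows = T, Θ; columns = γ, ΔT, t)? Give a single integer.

Exponent matrix [T,Θ] × [γ,ΔT,t]:
  T: [-1  0  1]
  Θ: [ 0  1  0]
Row reduction gives pivot columns γ,ΔT; rank = 2

2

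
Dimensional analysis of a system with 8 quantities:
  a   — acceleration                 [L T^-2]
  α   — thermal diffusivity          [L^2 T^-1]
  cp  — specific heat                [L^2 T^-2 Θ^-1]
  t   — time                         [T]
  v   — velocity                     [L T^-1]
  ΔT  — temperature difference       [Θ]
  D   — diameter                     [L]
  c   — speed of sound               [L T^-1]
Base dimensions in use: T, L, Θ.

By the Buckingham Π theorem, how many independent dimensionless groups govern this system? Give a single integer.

5

Exponent matrix [T,L,Θ] × [a,α,cp,t,v,ΔT,D,c]:
  T: [-2 -1 -2  1 -1  0  0 -1]
  L: [ 1  2  2  0  1  0  1  1]
  Θ: [ 0  0 -1  0  0  1  0  0]
Echelon form has 3 nonzero rows (pivots: a,α,cp)
Π count = n − r = 8 − 3 = 5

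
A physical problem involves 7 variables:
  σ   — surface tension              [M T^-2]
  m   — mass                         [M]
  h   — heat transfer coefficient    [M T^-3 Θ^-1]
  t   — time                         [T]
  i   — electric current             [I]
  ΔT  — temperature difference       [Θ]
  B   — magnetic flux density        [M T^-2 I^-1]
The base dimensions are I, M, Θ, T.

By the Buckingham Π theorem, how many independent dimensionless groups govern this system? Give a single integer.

Write exponents as rows I,M,Θ,T / cols σ,m,h,t,i,ΔT,B:
  I: [ 0  0  0  0  1  0 -1]
  M: [ 1  1  1  0  0  0  1]
  Θ: [ 0  0 -1  0  0  1  0]
  T: [-2  0 -3  1  0  0 -2]
RREF → pivots at {σ,m,h,i} ⇒ r = 4
n=7, r=4 ⇒ 3 dimensionless groups

3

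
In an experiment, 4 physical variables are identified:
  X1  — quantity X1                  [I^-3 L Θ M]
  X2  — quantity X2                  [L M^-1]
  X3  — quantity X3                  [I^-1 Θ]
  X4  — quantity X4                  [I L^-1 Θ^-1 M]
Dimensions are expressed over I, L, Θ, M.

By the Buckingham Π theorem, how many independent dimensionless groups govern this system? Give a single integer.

1

Exponent matrix [I,L,Θ,M] × [X1,X2,X3,X4]:
  I: [-3  0 -1  1]
  L: [ 1  1  0 -1]
  Θ: [ 1  0  1 -1]
  M: [ 1 -1  0  1]
Row reduction gives pivot columns X1,X2,X3; rank = 3
n=4, r=3 ⇒ 1 dimensionless group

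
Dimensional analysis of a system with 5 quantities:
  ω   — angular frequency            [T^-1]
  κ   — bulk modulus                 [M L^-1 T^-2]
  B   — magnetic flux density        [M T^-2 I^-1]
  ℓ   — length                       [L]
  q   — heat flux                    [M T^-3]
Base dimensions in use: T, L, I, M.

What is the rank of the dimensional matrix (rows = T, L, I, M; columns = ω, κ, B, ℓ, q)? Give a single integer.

Write exponents as rows T,L,I,M / cols ω,κ,B,ℓ,q:
  T: [-1 -2 -2  0 -3]
  L: [ 0 -1  0  1  0]
  I: [ 0  0 -1  0  0]
  M: [ 0  1  1  0  1]
Echelon form has 4 nonzero rows (pivots: ω,κ,B,ℓ)

4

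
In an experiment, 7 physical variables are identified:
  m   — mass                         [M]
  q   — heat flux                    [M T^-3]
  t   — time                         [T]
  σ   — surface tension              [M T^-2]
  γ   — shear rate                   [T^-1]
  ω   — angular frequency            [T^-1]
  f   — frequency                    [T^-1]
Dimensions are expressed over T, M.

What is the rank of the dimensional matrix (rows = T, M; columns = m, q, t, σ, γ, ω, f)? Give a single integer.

2

Dimensional matrix (T×M by m×q×t×σ×γ×ω×f):
  T: [ 0 -3  1 -2 -1 -1 -1]
  M: [ 1  1  0  1  0  0  0]
Echelon form has 2 nonzero rows (pivots: m,q)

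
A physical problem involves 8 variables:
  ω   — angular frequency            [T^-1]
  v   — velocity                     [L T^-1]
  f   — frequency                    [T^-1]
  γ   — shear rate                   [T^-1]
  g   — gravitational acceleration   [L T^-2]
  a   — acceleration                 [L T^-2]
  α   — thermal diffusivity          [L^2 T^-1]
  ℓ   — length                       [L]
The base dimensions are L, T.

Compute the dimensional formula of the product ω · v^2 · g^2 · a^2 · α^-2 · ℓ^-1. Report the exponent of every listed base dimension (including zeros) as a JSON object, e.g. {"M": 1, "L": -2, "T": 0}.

{"L": 1, "T": -9}

Exponent matrix [L,T] × [ω,v,f,γ,g,a,α,ℓ]:
  L: [ 0  1  0  0  1  1  2  1]
  T: [-1 -1 -1 -1 -2 -2 -1  0]
  [L]: (1)·0+(2)·1+(2)·1+(2)·1+(-2)·2+(-1)·1 = 1
  [T]: (1)·-1+(2)·-1+(2)·-2+(2)·-2+(-2)·-1+(-1)·0 = -9
⇒ L T^-9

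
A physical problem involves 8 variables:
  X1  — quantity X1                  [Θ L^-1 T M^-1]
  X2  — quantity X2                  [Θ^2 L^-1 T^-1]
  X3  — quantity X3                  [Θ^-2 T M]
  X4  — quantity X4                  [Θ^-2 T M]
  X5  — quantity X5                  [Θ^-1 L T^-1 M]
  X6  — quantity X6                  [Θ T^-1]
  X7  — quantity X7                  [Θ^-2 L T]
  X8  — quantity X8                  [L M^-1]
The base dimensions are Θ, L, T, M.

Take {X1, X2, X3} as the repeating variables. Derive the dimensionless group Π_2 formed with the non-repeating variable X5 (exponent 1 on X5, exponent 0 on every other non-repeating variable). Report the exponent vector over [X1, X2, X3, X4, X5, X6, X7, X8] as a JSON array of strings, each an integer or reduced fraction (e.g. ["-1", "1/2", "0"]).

Write exponents as rows Θ,L,T,M / cols X1,X2,X3,X4,X5,X6,X7,X8:
  Θ: [ 1  2 -2 -2 -1  1 -2  0]
  L: [-1 -1  0  0  1  0  1  1]
  T: [ 1 -1  1  1 -1 -1  1  0]
  M: [-1  0  1  1  1  0  0 -1]
Echelon form has 3 nonzero rows (pivots: X1,X2,X3)
Repeat: X1,X2,X3; free: X4,X5,X6,X7,X8
RREF:
  r0: [   1    0    0    0   -1 -1/3    0    0]
  r1: [   0    1    0    0    0  1/3   -1   -1]
  r2: [   0    0    1    1    0 -1/3    0   -1]
  r3: [   0    0    0    0    0    0    0    0]
Fix exponent of X5 at 1, X4 at 0, X6 at 0, X7 at 0, X8 at 0; solve each RREF row for its pivot's exponent:
  r0: exp(X1) + (-1)·1 = 0 ⇒ exp(X1) = 1
  r1: exp(X2) + (0)·1 = 0 ⇒ exp(X2) = 0
  r2: exp(X3) + (0)·1 = 0 ⇒ exp(X3) = 0
Π_2 = X1 · X5

["1", "0", "0", "0", "1", "0", "0", "0"]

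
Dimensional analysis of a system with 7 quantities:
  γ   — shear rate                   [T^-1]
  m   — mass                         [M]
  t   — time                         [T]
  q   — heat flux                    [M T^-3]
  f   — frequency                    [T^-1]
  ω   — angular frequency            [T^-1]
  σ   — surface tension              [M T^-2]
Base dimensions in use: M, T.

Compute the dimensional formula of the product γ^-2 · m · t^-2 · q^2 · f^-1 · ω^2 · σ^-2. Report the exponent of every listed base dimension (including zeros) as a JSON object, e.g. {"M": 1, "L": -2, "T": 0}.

{"M": 1, "T": -3}

Dimensional matrix (M×T by γ×m×t×q×f×ω×σ):
  M: [ 0  1  0  1  0  0  1]
  T: [-1  0  1 -3 -1 -1 -2]
  [M]: (-2)·0+(1)·1+(-2)·0+(2)·1+(-1)·0+(2)·0+(-2)·1 = 1
  [T]: (-2)·-1+(1)·0+(-2)·1+(2)·-3+(-1)·-1+(2)·-1+(-2)·-2 = -3
⇒ M T^-3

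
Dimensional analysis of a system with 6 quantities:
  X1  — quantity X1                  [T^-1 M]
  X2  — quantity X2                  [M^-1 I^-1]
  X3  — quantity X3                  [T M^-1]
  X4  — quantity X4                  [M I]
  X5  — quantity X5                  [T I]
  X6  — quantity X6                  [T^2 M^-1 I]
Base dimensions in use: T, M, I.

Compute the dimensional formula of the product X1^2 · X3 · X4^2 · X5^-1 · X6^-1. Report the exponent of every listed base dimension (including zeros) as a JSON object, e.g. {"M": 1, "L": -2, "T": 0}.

{"T": -4, "M": 4, "I": 0}

Write exponents as rows T,M,I / cols X1,X2,X3,X4,X5,X6:
  T: [-1  0  1  0  1  2]
  M: [ 1 -1 -1  1  0 -1]
  I: [ 0 -1  0  1  1  1]
  [T]: (2)·-1+(1)·1+(2)·0+(-1)·1+(-1)·2 = -4
  [M]: (2)·1+(1)·-1+(2)·1+(-1)·0+(-1)·-1 = 4
  [I]: (2)·0+(1)·0+(2)·1+(-1)·1+(-1)·1 = 0
⇒ T^-4 M^4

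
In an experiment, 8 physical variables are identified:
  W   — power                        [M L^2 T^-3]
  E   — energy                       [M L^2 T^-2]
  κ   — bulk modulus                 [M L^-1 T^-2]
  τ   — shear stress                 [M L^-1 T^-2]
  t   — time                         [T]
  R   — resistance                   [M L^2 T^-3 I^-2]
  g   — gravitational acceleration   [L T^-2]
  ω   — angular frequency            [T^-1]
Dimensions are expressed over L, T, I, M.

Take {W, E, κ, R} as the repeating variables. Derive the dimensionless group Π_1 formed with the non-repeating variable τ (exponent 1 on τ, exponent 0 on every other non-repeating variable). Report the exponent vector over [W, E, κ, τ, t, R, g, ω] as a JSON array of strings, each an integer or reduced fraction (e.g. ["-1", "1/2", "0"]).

["0", "0", "-1", "1", "0", "0", "0", "0"]

Dimensional matrix (L×T×I×M by W×E×κ×τ×t×R×g×ω):
  L: [ 2  2 -1 -1  0  2  1  0]
  T: [-3 -2 -2 -2  1 -3 -2 -1]
  I: [ 0  0  0  0  0 -2  0  0]
  M: [ 1  1  1  1  0  1  0  0]
Row reduction gives pivot columns W,E,κ,R; rank = 4
Pivot set = {W,E,κ,R}, free = {τ,t,g,ω}
RREF:
  r0: [   1    0    0    0   -1    0    2    1]
  r1: [   0    1    0    0    1    0 -5/3   -1]
  r2: [   0    0    1    1    0    0 -1/3    0]
  r3: [   0    0    0    0    0    1    0    0]
Fix exponent of τ at 1, t at 0, g at 0, ω at 0; solve each RREF row for its pivot's exponent:
  r0: exp(W) + (0)·1 = 0 ⇒ exp(W) = 0
  r1: exp(E) + (0)·1 = 0 ⇒ exp(E) = 0
  r2: exp(κ) + (1)·1 = 0 ⇒ exp(κ) = -1
  r3: exp(R) + (0)·1 = 0 ⇒ exp(R) = 0
Π_1 = κ^-1 · τ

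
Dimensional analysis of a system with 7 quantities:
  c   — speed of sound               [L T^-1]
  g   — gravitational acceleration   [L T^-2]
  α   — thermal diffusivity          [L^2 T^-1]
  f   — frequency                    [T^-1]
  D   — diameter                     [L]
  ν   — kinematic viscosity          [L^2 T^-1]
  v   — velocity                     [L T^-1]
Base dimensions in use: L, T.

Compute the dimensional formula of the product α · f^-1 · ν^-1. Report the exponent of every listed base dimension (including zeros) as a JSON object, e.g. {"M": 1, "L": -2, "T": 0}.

Write exponents as rows L,T / cols c,g,α,f,D,ν,v:
  L: [ 1  1  2  0  1  2  1]
  T: [-1 -2 -1 -1  0 -1 -1]
  [L]: (1)·2+(-1)·0+(-1)·2 = 0
  [T]: (1)·-1+(-1)·-1+(-1)·-1 = 1
⇒ T

{"L": 0, "T": 1}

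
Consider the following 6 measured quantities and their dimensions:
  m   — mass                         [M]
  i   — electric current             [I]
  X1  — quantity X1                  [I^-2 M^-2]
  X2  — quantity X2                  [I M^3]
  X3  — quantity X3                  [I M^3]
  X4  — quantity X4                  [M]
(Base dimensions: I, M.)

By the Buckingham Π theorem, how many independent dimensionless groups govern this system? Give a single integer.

Exponent matrix [I,M] × [m,i,X1,X2,X3,X4]:
  I: [ 0  1 -2  1  1  0]
  M: [ 1  0 -2  3  3  1]
Echelon form has 2 nonzero rows (pivots: m,i)
Π count = n − r = 6 − 2 = 4

4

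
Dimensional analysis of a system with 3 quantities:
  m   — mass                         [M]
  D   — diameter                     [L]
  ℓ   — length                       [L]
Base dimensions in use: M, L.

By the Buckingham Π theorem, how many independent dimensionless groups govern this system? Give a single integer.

Write exponents as rows M,L / cols m,D,ℓ:
  M: [ 1  0  0]
  L: [ 0  1  1]
Echelon form has 2 nonzero rows (pivots: m,D)
3 vars − rank 2 = 1 Π group

1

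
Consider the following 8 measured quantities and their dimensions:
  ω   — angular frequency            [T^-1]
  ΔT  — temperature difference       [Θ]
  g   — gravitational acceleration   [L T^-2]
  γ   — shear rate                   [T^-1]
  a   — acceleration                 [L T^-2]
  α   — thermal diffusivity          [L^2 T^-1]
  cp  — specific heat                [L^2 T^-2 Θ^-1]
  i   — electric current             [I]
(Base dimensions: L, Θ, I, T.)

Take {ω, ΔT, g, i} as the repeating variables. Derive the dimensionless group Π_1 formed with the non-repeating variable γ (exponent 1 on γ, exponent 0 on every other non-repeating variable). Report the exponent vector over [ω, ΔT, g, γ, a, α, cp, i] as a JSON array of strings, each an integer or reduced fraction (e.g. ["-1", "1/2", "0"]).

Exponent matrix [L,Θ,I,T] × [ω,ΔT,g,γ,a,α,cp,i]:
  L: [ 0  0  1  0  1  2  2  0]
  Θ: [ 0  1  0  0  0  0 -1  0]
  I: [ 0  0  0  0  0  0  0  1]
  T: [-1  0 -2 -1 -2 -1 -2  0]
Row reduction gives pivot columns ω,ΔT,g,i; rank = 4
Repeat: ω,ΔT,g,i; free: γ,a,α,cp
RREF:
  r0: [   1    0    0    1    0   -3   -2    0]
  r1: [   0    1    0    0    0    0   -1    0]
  r2: [   0    0    1    0    1    2    2    0]
  r3: [   0    0    0    0    0    0    0    1]
Fix exponent of γ at 1, a at 0, α at 0, cp at 0; solve each RREF row for its pivot's exponent:
  r0: exp(ω) + (1)·1 = 0 ⇒ exp(ω) = -1
  r1: exp(ΔT) + (0)·1 = 0 ⇒ exp(ΔT) = 0
  r2: exp(g) + (0)·1 = 0 ⇒ exp(g) = 0
  r3: exp(i) + (0)·1 = 0 ⇒ exp(i) = 0
Π_1 = ω^-1 · γ

["-1", "0", "0", "1", "0", "0", "0", "0"]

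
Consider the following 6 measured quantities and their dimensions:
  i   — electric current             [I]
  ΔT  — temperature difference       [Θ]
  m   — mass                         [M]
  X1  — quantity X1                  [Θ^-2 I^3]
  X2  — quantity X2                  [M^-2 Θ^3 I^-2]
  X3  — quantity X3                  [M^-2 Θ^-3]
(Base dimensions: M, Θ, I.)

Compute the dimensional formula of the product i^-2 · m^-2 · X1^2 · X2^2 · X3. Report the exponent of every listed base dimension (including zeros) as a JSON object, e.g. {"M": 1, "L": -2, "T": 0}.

{"M": -8, "Θ": -1, "I": 0}

Dimensional matrix (M×Θ×I by i×ΔT×m×X1×X2×X3):
  M: [ 0  0  1  0 -2 -2]
  Θ: [ 0  1  0 -2  3 -3]
  I: [ 1  0  0  3 -2  0]
  [M]: (-2)·0+(-2)·1+(2)·0+(2)·-2+(1)·-2 = -8
  [Θ]: (-2)·0+(-2)·0+(2)·-2+(2)·3+(1)·-3 = -1
  [I]: (-2)·1+(-2)·0+(2)·3+(2)·-2+(1)·0 = 0
⇒ M^-8 Θ^-1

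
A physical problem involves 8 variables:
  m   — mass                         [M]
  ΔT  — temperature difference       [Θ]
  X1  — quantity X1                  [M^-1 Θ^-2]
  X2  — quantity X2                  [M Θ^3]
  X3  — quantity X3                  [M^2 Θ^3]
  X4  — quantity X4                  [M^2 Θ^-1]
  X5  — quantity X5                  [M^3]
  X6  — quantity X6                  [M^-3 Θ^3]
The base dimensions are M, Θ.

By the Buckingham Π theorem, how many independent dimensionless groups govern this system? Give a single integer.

Dimensional matrix (M×Θ by m×ΔT×X1×X2×X3×X4×X5×X6):
  M: [ 1  0 -1  1  2  2  3 -3]
  Θ: [ 0  1 -2  3  3 -1  0  3]
Row reduction gives pivot columns m,ΔT; rank = 2
8 vars − rank 2 = 6 Π groups

6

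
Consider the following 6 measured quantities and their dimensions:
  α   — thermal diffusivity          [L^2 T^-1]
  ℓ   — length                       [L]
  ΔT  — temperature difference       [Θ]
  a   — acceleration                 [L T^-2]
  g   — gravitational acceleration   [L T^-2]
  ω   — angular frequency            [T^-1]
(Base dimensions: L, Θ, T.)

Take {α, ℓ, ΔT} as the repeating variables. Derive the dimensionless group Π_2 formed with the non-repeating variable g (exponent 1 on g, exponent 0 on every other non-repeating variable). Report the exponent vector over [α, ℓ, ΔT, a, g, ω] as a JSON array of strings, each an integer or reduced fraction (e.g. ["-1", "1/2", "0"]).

Dimensional matrix (L×Θ×T by α×ℓ×ΔT×a×g×ω):
  L: [ 2  1  0  1  1  0]
  Θ: [ 0  0  1  0  0  0]
  T: [-1  0  0 -2 -2 -1]
Echelon form has 3 nonzero rows (pivots: α,ℓ,ΔT)
Pivot set = {α,ℓ,ΔT}, free = {a,g,ω}
RREF:
  r0: [   1    0    0    2    2    1]
  r1: [   0    1    0   -3   -3   -2]
  r2: [   0    0    1    0    0    0]
Fix exponent of g at 1, a at 0, ω at 0; solve each RREF row for its pivot's exponent:
  r0: exp(α) + (2)·1 = 0 ⇒ exp(α) = -2
  r1: exp(ℓ) + (-3)·1 = 0 ⇒ exp(ℓ) = 3
  r2: exp(ΔT) + (0)·1 = 0 ⇒ exp(ΔT) = 0
Π_2 = α^-2 · ℓ^3 · g

["-2", "3", "0", "0", "1", "0"]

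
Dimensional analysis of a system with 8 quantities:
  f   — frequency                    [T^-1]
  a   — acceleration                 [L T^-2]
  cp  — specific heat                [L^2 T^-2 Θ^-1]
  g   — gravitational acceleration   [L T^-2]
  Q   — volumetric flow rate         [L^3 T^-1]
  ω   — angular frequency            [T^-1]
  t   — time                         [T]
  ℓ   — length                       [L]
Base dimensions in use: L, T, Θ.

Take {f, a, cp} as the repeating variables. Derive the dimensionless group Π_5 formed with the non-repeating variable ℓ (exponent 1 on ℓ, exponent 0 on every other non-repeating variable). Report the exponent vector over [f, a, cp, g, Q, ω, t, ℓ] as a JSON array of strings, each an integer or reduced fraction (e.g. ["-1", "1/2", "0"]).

["2", "-1", "0", "0", "0", "0", "0", "1"]

Write exponents as rows L,T,Θ / cols f,a,cp,g,Q,ω,t,ℓ:
  L: [ 0  1  2  1  3  0  0  1]
  T: [-1 -2 -2 -2 -1 -1  1  0]
  Θ: [ 0  0 -1  0  0  0  0  0]
Echelon form has 3 nonzero rows (pivots: f,a,cp)
Repeat: f,a,cp; free: g,Q,ω,t,ℓ
RREF:
  r0: [   1    0    0    0   -5    1   -1   -2]
  r1: [   0    1    0    1    3    0    0    1]
  r2: [   0    0    1    0    0    0    0    0]
Fix exponent of ℓ at 1, g at 0, Q at 0, ω at 0, t at 0; solve each RREF row for its pivot's exponent:
  r0: exp(f) + (-2)·1 = 0 ⇒ exp(f) = 2
  r1: exp(a) + (1)·1 = 0 ⇒ exp(a) = -1
  r2: exp(cp) + (0)·1 = 0 ⇒ exp(cp) = 0
Π_5 = f^2 · a^-1 · ℓ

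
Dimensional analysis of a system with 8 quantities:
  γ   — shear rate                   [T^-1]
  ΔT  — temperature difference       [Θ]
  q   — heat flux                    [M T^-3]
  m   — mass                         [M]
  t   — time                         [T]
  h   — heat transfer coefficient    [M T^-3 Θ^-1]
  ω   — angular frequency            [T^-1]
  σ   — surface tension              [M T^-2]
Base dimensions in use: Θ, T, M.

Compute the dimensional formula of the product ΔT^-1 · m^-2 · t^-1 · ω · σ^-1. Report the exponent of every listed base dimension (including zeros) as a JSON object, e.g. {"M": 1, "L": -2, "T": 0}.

Exponent matrix [Θ,T,M] × [γ,ΔT,q,m,t,h,ω,σ]:
  Θ: [ 0  1  0  0  0 -1  0  0]
  T: [-1  0 -3  0  1 -3 -1 -2]
  M: [ 0  0  1  1  0  1  0  1]
  [Θ]: (-1)·1+(-2)·0+(-1)·0+(1)·0+(-1)·0 = -1
  [T]: (-1)·0+(-2)·0+(-1)·1+(1)·-1+(-1)·-2 = 0
  [M]: (-1)·0+(-2)·1+(-1)·0+(1)·0+(-1)·1 = -3
⇒ Θ^-1 M^-3

{"Θ": -1, "T": 0, "M": -3}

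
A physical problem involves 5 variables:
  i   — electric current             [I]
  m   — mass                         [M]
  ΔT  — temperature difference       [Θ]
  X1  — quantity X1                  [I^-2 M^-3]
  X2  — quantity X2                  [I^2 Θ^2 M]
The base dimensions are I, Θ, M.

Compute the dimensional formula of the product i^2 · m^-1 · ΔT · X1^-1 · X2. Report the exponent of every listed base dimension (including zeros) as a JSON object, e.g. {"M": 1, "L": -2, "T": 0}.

{"I": 6, "Θ": 3, "M": 3}

Write exponents as rows I,Θ,M / cols i,m,ΔT,X1,X2:
  I: [ 1  0  0 -2  2]
  Θ: [ 0  0  1  0  2]
  M: [ 0  1  0 -3  1]
  [I]: (2)·1+(-1)·0+(1)·0+(-1)·-2+(1)·2 = 6
  [Θ]: (2)·0+(-1)·0+(1)·1+(-1)·0+(1)·2 = 3
  [M]: (2)·0+(-1)·1+(1)·0+(-1)·-3+(1)·1 = 3
⇒ I^6 Θ^3 M^3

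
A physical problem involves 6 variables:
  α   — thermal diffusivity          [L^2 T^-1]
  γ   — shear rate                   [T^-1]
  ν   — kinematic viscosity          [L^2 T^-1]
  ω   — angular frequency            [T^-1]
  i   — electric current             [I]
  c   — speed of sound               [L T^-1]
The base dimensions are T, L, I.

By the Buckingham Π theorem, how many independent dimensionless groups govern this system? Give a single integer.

3

Dimensional matrix (T×L×I by α×γ×ν×ω×i×c):
  T: [-1 -1 -1 -1  0 -1]
  L: [ 2  0  2  0  0  1]
  I: [ 0  0  0  0  1  0]
RREF → pivots at {α,γ,i} ⇒ r = 3
n=6, r=3 ⇒ 3 dimensionless groups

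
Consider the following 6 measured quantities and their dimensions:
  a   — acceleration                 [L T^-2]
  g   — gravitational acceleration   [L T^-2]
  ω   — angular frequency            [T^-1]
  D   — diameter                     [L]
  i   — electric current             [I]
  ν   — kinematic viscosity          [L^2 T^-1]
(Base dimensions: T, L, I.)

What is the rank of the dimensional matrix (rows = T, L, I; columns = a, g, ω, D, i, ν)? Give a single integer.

3

Dimensional matrix (T×L×I by a×g×ω×D×i×ν):
  T: [-2 -2 -1  0  0 -1]
  L: [ 1  1  0  1  0  2]
  I: [ 0  0  0  0  1  0]
RREF → pivots at {a,ω,i} ⇒ r = 3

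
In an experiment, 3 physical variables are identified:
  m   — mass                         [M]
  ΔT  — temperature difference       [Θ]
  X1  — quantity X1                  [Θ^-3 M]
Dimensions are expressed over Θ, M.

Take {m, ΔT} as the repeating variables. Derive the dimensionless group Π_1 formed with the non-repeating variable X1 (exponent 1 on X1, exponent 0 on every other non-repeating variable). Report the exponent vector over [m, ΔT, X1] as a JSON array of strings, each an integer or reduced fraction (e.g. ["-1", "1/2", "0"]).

["-1", "3", "1"]

Dimensional matrix (Θ×M by m×ΔT×X1):
  Θ: [ 0  1 -3]
  M: [ 1  0  1]
RREF → pivots at {m,ΔT} ⇒ r = 2
Repeat: m,ΔT; free: X1
RREF:
  r0: [   1    0    1]
  r1: [   0    1   -3]
Fix exponent of X1 at 1; solve each RREF row for its pivot's exponent:
  r0: exp(m) + (1)·1 = 0 ⇒ exp(m) = -1
  r1: exp(ΔT) + (-3)·1 = 0 ⇒ exp(ΔT) = 3
Π_1 = m^-1 · ΔT^3 · X1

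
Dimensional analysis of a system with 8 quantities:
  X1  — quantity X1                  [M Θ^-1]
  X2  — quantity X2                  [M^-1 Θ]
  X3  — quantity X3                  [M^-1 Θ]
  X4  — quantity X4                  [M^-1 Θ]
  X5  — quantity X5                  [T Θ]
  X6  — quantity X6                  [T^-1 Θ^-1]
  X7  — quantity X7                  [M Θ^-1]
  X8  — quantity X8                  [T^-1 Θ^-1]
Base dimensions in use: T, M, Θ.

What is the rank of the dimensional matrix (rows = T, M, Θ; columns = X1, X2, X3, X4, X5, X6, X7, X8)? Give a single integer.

Dimensional matrix (T×M×Θ by X1×X2×X3×X4×X5×X6×X7×X8):
  T: [ 0  0  0  0  1 -1  0 -1]
  M: [ 1 -1 -1 -1  0  0  1  0]
  Θ: [-1  1  1  1  1 -1 -1 -1]
RREF → pivots at {X1,X5} ⇒ r = 2

2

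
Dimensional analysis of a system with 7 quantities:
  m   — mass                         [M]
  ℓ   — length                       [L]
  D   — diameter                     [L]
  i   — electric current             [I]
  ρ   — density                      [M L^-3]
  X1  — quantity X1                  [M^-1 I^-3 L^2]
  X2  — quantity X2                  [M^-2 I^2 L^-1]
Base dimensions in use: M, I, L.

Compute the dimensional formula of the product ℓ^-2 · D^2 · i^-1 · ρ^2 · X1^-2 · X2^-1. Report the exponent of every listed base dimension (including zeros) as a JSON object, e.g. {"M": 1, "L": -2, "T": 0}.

{"M": 6, "I": 3, "L": -9}

Exponent matrix [M,I,L] × [m,ℓ,D,i,ρ,X1,X2]:
  M: [ 1  0  0  0  1 -1 -2]
  I: [ 0  0  0  1  0 -3  2]
  L: [ 0  1  1  0 -3  2 -1]
  [M]: (-2)·0+(2)·0+(-1)·0+(2)·1+(-2)·-1+(-1)·-2 = 6
  [I]: (-2)·0+(2)·0+(-1)·1+(2)·0+(-2)·-3+(-1)·2 = 3
  [L]: (-2)·1+(2)·1+(-1)·0+(2)·-3+(-2)·2+(-1)·-1 = -9
⇒ M^6 I^3 L^-9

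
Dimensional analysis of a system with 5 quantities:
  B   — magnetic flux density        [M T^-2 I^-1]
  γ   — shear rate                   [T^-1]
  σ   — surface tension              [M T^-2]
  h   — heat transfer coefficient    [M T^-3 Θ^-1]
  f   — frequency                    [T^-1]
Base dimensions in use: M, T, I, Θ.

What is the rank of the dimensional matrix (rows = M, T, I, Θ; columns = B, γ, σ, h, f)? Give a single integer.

Exponent matrix [M,T,I,Θ] × [B,γ,σ,h,f]:
  M: [ 1  0  1  1  0]
  T: [-2 -1 -2 -3 -1]
  I: [-1  0  0  0  0]
  Θ: [ 0  0  0 -1  0]
Echelon form has 4 nonzero rows (pivots: B,γ,σ,h)

4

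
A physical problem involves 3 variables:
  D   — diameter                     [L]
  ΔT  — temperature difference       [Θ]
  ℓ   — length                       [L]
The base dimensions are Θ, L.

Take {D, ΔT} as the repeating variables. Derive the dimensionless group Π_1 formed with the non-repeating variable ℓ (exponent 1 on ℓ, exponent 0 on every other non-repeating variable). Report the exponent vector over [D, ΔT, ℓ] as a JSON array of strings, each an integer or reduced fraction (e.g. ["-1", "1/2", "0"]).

["-1", "0", "1"]

Exponent matrix [Θ,L] × [D,ΔT,ℓ]:
  Θ: [ 0  1  0]
  L: [ 1  0  1]
Row reduction gives pivot columns D,ΔT; rank = 2
Repeat: D,ΔT; free: ℓ
RREF:
  r0: [   1    0    1]
  r1: [   0    1    0]
Fix exponent of ℓ at 1; solve each RREF row for its pivot's exponent:
  r0: exp(D) + (1)·1 = 0 ⇒ exp(D) = -1
  r1: exp(ΔT) + (0)·1 = 0 ⇒ exp(ΔT) = 0
Π_1 = D^-1 · ℓ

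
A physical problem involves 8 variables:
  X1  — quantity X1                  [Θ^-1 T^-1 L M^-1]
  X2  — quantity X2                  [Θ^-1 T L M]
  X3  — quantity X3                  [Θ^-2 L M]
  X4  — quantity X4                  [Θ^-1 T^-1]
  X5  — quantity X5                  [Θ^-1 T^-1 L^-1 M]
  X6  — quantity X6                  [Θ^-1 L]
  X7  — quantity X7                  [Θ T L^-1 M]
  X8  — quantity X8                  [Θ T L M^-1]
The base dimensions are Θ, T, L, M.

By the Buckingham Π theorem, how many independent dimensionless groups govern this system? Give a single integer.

Dimensional matrix (Θ×T×L×M by X1×X2×X3×X4×X5×X6×X7×X8):
  Θ: [-1 -1 -2 -1 -1 -1  1  1]
  T: [-1  1  0 -1 -1  0  1  1]
  L: [ 1  1  1  0 -1  1 -1  1]
  M: [-1  1  1  0  1  0  1 -1]
Echelon form has 3 nonzero rows (pivots: X1,X2,X3)
Π count = n − r = 8 − 3 = 5

5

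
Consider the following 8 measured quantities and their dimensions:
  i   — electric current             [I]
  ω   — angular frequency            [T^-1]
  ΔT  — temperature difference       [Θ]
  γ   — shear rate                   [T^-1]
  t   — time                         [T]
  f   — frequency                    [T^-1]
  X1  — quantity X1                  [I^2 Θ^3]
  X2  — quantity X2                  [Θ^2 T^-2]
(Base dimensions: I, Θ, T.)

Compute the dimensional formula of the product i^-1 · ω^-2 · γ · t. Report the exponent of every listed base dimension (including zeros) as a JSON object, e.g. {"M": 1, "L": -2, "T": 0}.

{"I": -1, "Θ": 0, "T": 2}

Dimensional matrix (I×Θ×T by i×ω×ΔT×γ×t×f×X1×X2):
  I: [ 1  0  0  0  0  0  2  0]
  Θ: [ 0  0  1  0  0  0  3  2]
  T: [ 0 -1  0 -1  1 -1  0 -2]
  [I]: (-1)·1+(-2)·0+(1)·0+(1)·0 = -1
  [Θ]: (-1)·0+(-2)·0+(1)·0+(1)·0 = 0
  [T]: (-1)·0+(-2)·-1+(1)·-1+(1)·1 = 2
⇒ I^-1 T^2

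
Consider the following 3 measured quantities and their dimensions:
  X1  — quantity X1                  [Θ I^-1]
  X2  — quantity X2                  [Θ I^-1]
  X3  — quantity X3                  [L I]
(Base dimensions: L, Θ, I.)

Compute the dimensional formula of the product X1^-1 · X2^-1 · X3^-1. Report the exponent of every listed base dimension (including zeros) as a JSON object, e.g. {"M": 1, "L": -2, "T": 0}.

Write exponents as rows L,Θ,I / cols X1,X2,X3:
  L: [ 0  0  1]
  Θ: [ 1  1  0]
  I: [-1 -1  1]
  [L]: (-1)·0+(-1)·0+(-1)·1 = -1
  [Θ]: (-1)·1+(-1)·1+(-1)·0 = -2
  [I]: (-1)·-1+(-1)·-1+(-1)·1 = 1
⇒ L^-1 Θ^-2 I

{"L": -1, "Θ": -2, "I": 1}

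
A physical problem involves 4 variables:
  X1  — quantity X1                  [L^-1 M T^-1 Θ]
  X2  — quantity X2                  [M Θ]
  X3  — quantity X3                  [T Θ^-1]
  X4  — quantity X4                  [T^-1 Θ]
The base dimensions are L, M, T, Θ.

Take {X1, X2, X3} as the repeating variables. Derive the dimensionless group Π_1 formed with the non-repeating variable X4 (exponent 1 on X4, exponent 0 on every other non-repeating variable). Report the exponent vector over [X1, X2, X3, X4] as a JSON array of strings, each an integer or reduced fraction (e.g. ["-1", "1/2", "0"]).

Write exponents as rows L,M,T,Θ / cols X1,X2,X3,X4:
  L: [-1  0  0  0]
  M: [ 1  1  0  0]
  T: [-1  0  1 -1]
  Θ: [ 1  1 -1  1]
Echelon form has 3 nonzero rows (pivots: X1,X2,X3)
Repeat: X1,X2,X3; free: X4
RREF:
  r0: [   1    0    0    0]
  r1: [   0    1    0    0]
  r2: [   0    0    1   -1]
  r3: [   0    0    0    0]
Fix exponent of X4 at 1; solve each RREF row for its pivot's exponent:
  r0: exp(X1) + (0)·1 = 0 ⇒ exp(X1) = 0
  r1: exp(X2) + (0)·1 = 0 ⇒ exp(X2) = 0
  r2: exp(X3) + (-1)·1 = 0 ⇒ exp(X3) = 1
Π_1 = X3 · X4

["0", "0", "1", "1"]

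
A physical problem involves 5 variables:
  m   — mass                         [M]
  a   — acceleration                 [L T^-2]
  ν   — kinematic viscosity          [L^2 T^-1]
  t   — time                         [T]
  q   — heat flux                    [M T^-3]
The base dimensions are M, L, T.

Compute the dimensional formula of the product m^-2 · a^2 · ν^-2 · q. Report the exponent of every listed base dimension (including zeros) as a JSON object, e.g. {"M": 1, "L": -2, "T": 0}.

Dimensional matrix (M×L×T by m×a×ν×t×q):
  M: [ 1  0  0  0  1]
  L: [ 0  1  2  0  0]
  T: [ 0 -2 -1  1 -3]
  [M]: (-2)·1+(2)·0+(-2)·0+(1)·1 = -1
  [L]: (-2)·0+(2)·1+(-2)·2+(1)·0 = -2
  [T]: (-2)·0+(2)·-2+(-2)·-1+(1)·-3 = -5
⇒ M^-1 L^-2 T^-5

{"M": -1, "L": -2, "T": -5}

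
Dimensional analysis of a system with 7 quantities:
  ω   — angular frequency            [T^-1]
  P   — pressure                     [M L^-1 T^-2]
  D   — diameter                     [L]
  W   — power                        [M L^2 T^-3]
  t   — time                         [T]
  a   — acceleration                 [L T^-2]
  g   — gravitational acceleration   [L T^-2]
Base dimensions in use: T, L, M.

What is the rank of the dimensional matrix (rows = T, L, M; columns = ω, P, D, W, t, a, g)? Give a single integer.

3

Dimensional matrix (T×L×M by ω×P×D×W×t×a×g):
  T: [-1 -2  0 -3  1 -2 -2]
  L: [ 0 -1  1  2  0  1  1]
  M: [ 0  1  0  1  0  0  0]
RREF → pivots at {ω,P,D} ⇒ r = 3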